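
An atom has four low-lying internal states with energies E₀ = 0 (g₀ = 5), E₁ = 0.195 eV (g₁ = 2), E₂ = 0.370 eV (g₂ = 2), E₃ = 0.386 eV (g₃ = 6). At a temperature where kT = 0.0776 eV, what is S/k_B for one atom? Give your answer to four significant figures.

1.786

Eᵢ/kT = 0, 2.51289, 4.76804, 4.97423.
Z = Σ gᵢe^(−Eᵢ/kT) = 5·e^(−0) + 2·e^(−2.51289) + 2·e^(−4.76804) + 6·e^(−4.97423) = 5.00000 + 0.162067 + 0.0169940 + 0.0414830 = 5.22054.
⟨E⟩ = Σ EᵢPᵢ = 0.0103252 eV.
S/k_B = ln Z + ⟨E⟩/kT = ln(5.22054) + 0.0103252/0.0776 = 1.65260 + 0.133057 = 1.786.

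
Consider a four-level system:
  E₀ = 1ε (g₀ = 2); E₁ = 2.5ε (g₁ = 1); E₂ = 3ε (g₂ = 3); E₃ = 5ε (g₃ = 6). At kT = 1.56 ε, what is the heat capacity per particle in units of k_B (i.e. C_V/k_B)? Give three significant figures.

0.787

Eᵢ/kT = 0.64103, 1.6026, 1.9231, 3.2051.
Z = Σ gᵢe^(−Eᵢ/kT) = 2·e^(−0.64103) + 1·e^(−1.6026) + 3·e^(−1.9231) + 6·e^(−3.2051) = 1.0535 + 0.20137 + 0.43846 + 0.24333 = 1.9367.
⟨E⟩ = 2.1113 ε, ⟨E²⟩ = 6.3724 ε².
C_V/k_B = (⟨E²⟩ − ⟨E⟩²)/(kT)² = (6.3724 − 4.4576)/2.4336 = 0.787.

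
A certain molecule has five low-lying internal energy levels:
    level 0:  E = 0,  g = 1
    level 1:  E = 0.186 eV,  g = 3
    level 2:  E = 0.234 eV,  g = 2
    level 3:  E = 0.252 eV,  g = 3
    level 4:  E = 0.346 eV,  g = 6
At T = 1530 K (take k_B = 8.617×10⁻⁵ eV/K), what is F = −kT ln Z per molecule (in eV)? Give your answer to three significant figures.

k_BT = 8.617×10⁻⁵ × 1530 K = 0.13184 eV.
Eᵢ/kT = 0, 1.4108, 1.7749, 1.9114, 2.6244.
Z = Σ gᵢe^(−Eᵢ/kT) = 1·e^(−0) + 3·e^(−1.4108) + 2·e^(−1.7749) + 3·e^(−1.9114) + 6·e^(−2.6244) = 1.0000 + 0.73184 + 0.33900 + 0.44362 + 0.43490 = 2.9494.
F = −kT ln Z = −0.13184 × ln(2.9494) = −0.13184 × 1.0816 = -0.143 eV.

-0.143 eV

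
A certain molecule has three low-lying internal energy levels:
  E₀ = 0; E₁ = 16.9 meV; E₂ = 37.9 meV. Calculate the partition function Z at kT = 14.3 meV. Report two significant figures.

Eᵢ/kT = 0, 1.182, 2.650.
Z = Σ e^(−Eᵢ/kT) = e^(−0) + e^(−1.182) + e^(−2.650) = 1.000 + 0.3067 + 0.07065 = 1.377.

Z = 1.4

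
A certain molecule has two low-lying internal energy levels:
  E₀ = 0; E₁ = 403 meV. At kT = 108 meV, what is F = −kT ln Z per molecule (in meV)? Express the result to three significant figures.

Eᵢ/kT = 0, 3.7315.
Z = Σ e^(−Eᵢ/kT) = e^(−0) + e^(−3.7315) = 1.0000 + 0.023957 = 1.0240.
F = −kT ln Z = −108 × ln(1.0240) = −108 × 0.023717 = -2.56 meV.

-2.56 meV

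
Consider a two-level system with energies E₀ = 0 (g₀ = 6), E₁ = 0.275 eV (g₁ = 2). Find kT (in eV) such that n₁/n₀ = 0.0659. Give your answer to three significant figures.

0.170 eV

n₁/n₀ = (g₁/g₀) exp[−(E₁−E₀)/kT] = 0.0659.
⇒ (E₁−E₀)/kT = ln((2/6)/0.0659) = ln(5.0582) = 1.6210.
kT = 0.275 eV / 1.6210 = 0.170 eV.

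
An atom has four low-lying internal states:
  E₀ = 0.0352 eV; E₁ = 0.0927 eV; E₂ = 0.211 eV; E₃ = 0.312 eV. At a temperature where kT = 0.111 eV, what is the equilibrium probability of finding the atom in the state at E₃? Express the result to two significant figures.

Eᵢ/kT = 0.3171, 0.8351, 1.901, 2.811.
Z = Σ e^(−Eᵢ/kT) = e^(−0.3171) + e^(−0.8351) + e^(−1.901) + e^(−2.811) = 0.7283 + 0.4338 + 0.1494 + 0.06014 = 1.372.
P₃ = e^(−E₃/kT) / Z = 0.06014/1.372 = 0.044.

0.044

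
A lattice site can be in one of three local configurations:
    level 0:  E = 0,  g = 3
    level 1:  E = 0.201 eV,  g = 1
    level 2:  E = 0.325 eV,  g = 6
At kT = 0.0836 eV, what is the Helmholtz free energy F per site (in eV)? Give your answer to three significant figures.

-0.0976 eV

Eᵢ/kT = 0, 2.4043, 3.8876.
Z = Σ gᵢe^(−Eᵢ/kT) = 3·e^(−0) + 1·e^(−2.4043) + 6·e^(−3.8876) = 3.0000 + 0.090329 + 0.12297 = 3.2133.
F = −kT ln Z = −0.0836 × ln(3.2133) = −0.0836 × 1.1673 = -0.0976 eV.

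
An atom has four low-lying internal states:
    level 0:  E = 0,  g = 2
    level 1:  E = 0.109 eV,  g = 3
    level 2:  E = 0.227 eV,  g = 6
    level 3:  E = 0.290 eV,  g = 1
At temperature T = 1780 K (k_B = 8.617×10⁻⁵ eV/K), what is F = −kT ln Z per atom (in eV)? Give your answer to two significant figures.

k_BT = 8.617×10⁻⁵ × 1780 K = 0.1534 eV.
Eᵢ/kT = 0, 0.7106, 1.480, 1.890.
Z = Σ gᵢe^(−Eᵢ/kT) = 2·e^(−0) + 3·e^(−0.7106) + 6·e^(−1.480) + 1·e^(−1.890) = 2.000 + 1.474 + 1.366 + 0.1511 = 4.991.
F = −kT ln Z = −0.1534 × ln(4.991) = −0.1534 × 1.608 = -0.25 eV.

-0.25 eV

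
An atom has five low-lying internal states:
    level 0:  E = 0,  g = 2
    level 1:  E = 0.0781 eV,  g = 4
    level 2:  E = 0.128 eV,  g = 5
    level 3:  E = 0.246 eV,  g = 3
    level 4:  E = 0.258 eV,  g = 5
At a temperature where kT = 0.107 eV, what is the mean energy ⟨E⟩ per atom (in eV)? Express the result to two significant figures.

0.086 eV

Eᵢ/kT = 0, 0.7299, 1.196, 2.299, 2.411.
Z = Σ gᵢe^(−Eᵢ/kT) = 2·e^(−0) + 4·e^(−0.7299) + 5·e^(−1.196) + 3·e^(−2.299) + 5·e^(−2.411) = 2.000 + 1.928 + 1.512 + 0.3011 + 0.4486 = 6.190.
⟨E⟩ = Σ Eᵢ gᵢe^(−Eᵢ/kT) / Z = (0·2.000 + 0.0781·1.928 + 0.128·1.512 + 0.246·0.3011 + 0.258·0.4486) / 6.190 = 0.086 eV.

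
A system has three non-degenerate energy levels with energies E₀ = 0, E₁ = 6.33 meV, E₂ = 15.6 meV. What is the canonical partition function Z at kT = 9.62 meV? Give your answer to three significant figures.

Eᵢ/kT = 0, 0.65800, 1.6216.
Z = Σ e^(−Eᵢ/kT) = e^(−0) + e^(−0.65800) + e^(−1.6216) = 1.0000 + 0.51789 + 0.19758 = 1.7155.

Z = 1.72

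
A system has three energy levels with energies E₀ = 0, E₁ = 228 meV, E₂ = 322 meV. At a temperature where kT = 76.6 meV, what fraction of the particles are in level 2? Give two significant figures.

Eᵢ/kT = 0, 2.977, 4.204.
Z = Σ e^(−Eᵢ/kT) = e^(−0) + e^(−2.977) + e^(−4.204) = 1.000 + 0.05095 + 0.01494 = 1.066.
P₂ = e^(−E₂/kT) / Z = 0.01494/1.066 = 0.014.

0.014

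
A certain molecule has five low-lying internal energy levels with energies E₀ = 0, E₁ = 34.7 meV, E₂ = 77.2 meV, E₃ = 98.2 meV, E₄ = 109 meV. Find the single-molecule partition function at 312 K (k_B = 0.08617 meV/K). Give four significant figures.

k_BT = 0.08617 × 312 K = 26.8850 meV.
Eᵢ/kT = 0, 1.29068, 2.87149, 3.65259, 4.05431.
Z = Σ e^(−Eᵢ/kT) = e^(−0) + e^(−1.29068) + e^(−2.87149) + e^(−3.65259) + e^(−4.05431) = 1.00000 + 0.275084 + 0.0566145 + 0.0259239 + 0.0173474 = 1.37497.

Z = 1.375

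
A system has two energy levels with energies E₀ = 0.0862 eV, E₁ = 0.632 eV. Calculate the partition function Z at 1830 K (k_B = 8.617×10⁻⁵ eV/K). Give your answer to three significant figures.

Z = 0.597

k_BT = 8.617×10⁻⁵ × 1830 K = 0.15769 eV.
Eᵢ/kT = 0.54664, 4.0079.
Z = Σ e^(−Eᵢ/kT) = e^(−0.54664) + e^(−4.0079) = 0.57889 + 0.018172 = 0.59706.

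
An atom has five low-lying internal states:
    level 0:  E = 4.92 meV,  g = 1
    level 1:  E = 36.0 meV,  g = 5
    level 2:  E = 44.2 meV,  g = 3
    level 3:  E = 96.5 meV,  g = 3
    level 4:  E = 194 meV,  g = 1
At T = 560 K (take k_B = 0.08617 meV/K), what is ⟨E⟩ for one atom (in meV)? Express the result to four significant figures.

k_BT = 0.08617 × 560 K = 48.2552 meV.
Eᵢ/kT = 0.101958, 0.746034, 0.915963, 1.99978, 4.02029.
Z = Σ gᵢe^(−Eᵢ/kT) = 1·e^(−0.101958) + 5·e^(−0.746034) + 3·e^(−0.915963) + 3·e^(−1.99978) + 1·e^(−4.02029) = 0.903067 + 2.37122 + 1.20039 + 0.406095 + 0.0179478 = 4.89872.
⟨E⟩ = Σ Eᵢ gᵢe^(−Eᵢ/kT) / Z = (4.92·0.903067 + 36.0·2.37122 + 44.2·1.20039 + 96.5·0.406095 + 194·0.0179478) / 4.89872 = 37.87 meV.

37.87 meV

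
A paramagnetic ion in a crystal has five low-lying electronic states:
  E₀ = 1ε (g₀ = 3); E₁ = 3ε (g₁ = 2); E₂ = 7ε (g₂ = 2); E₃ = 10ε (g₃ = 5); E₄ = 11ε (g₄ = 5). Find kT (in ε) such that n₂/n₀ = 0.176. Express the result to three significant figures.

n₂/n₀ = (g₂/g₀) exp[−(E₂−E₀)/kT] = 0.176.
⇒ (E₂−E₀)/kT = ln((2/3)/0.176) = ln(3.7879) = 1.3318.
kT = 6ε / 1.3318 = 4.51 ε.

4.51 ε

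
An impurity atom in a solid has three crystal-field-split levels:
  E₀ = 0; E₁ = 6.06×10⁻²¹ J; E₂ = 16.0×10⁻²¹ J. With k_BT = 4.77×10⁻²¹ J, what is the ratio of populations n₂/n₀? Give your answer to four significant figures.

0.03493

n₂/n₀ = exp[−(E₂−E₀)/kT] = exp(−(16.0 ×10⁻²¹ J)/(4.77 ×10⁻²¹ J)) = exp(-3.35430) = 0.03493.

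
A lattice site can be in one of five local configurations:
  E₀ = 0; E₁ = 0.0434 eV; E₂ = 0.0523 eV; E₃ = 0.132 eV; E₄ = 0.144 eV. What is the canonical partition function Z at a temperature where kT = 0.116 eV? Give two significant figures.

Z = 2.9

Eᵢ/kT = 0, 0.3741, 0.4509, 1.138, 1.241.
Z = Σ e^(−Eᵢ/kT) = e^(−0) + e^(−0.3741) + e^(−0.4509) + e^(−1.138) + e^(−1.241) = 1.000 + 0.6879 + 0.6371 + 0.3205 + 0.2891 = 2.935.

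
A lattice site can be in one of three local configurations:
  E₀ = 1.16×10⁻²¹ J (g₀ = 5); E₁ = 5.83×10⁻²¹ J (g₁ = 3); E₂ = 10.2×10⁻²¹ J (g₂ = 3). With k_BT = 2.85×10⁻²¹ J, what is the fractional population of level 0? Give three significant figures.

0.876

Eᵢ/kT = 0.40702, 2.0456, 3.5789.
Z = Σ gᵢe^(−Eᵢ/kT) = 5·e^(−0.40702) + 3·e^(−2.0456) + 3·e^(−3.5789) = 3.3282 + 0.38791 + 0.083719 = 3.7998.
P₀ = g₀ e^(−E₀/kT) / Z = 3.3282/3.7998 = 0.876.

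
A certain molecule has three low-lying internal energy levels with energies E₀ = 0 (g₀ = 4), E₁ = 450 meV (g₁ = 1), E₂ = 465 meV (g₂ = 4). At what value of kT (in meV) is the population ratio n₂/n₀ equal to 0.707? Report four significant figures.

1341 meV

n₂/n₀ = (g₂/g₀) exp[−(E₂−E₀)/kT] = 0.707.
⇒ (E₂−E₀)/kT = ln((4/4)/0.707) = ln(1.41443) = 0.346727.
kT = 465 meV / 0.346727 = 1341 meV.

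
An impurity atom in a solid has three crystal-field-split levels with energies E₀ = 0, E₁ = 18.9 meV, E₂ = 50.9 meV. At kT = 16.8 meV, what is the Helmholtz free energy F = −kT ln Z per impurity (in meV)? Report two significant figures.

-5.3 meV

Eᵢ/kT = 0, 1.125, 3.030.
Z = Σ e^(−Eᵢ/kT) = e^(−0) + e^(−1.125) + e^(−3.030) = 1.000 + 0.3247 + 0.04832 = 1.373.
F = −kT ln Z = −16.8 × ln(1.373) = −16.8 × 0.3170 = -5.3 meV.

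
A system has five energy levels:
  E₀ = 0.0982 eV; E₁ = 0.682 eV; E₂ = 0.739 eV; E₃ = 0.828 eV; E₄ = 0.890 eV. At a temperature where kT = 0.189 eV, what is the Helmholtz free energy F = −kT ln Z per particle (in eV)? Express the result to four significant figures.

Eᵢ/kT = 0.519577, 3.60847, 3.91005, 4.38095, 4.70899.
Z = Σ e^(−Eᵢ/kT) = e^(−0.519577) + e^(−3.60847) + e^(−3.91005) + e^(−4.38095) + e^(−4.70899) = 0.594772 + 0.0270933 + 0.0200395 + 0.0125135 + 0.00901388 = 0.663432.
F = −kT ln Z = −0.189 × ln(0.663432) = −0.189 × -0.410329 = 0.07755 eV.

0.07755 eV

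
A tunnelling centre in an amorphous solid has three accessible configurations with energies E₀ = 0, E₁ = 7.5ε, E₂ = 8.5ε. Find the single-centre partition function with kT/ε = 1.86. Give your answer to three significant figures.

Eᵢ/kT = 0, 4.0323, 4.5699.
Z = Σ e^(−Eᵢ/kT) = e^(−0) + e^(−4.0323) + e^(−4.5699) = 1.0000 + 0.017733 + 0.010359 = 1.0281.

Z = 1.03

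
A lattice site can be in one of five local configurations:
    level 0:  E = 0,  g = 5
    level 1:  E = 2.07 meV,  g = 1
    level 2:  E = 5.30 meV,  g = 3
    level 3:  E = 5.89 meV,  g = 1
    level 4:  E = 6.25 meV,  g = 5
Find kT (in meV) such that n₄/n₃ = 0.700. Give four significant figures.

0.1831 meV

n₄/n₃ = (g₄/g₃) exp[−(E₄−E₃)/kT] = 0.700.
⇒ (E₄−E₃)/kT = ln((5/1)/0.700) = ln(7.14286) = 1.96611.
kT = 0.36 meV / 1.96611 = 0.1831 meV.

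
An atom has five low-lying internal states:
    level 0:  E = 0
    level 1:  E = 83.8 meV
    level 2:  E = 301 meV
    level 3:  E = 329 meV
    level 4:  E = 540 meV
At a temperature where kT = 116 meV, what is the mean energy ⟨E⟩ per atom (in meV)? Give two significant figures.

Eᵢ/kT = 0, 0.7224, 2.595, 2.836, 4.655.
Z = Σ e^(−Eᵢ/kT) = e^(−0) + e^(−0.7224) + e^(−2.595) + e^(−2.836) + e^(−4.655) = 1.000 + 0.4856 + 0.07465 + 0.05866 + 0.009514 = 1.628.
⟨E⟩ = Σ Eᵢ e^(−Eᵢ/kT) / Z = (0·1.000 + 83.8·0.4856 + 301·0.07465 + 329·0.05866 + 540·0.009514) / 1.628 = 54 meV.

54 meV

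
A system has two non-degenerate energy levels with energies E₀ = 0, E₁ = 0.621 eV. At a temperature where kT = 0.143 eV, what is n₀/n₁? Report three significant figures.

76.9

n₀/n₁ = exp[−(E₀−E₁)/kT] = exp(−(-0.621 eV)/(0.143 eV)) = exp(4.3427) = 76.9.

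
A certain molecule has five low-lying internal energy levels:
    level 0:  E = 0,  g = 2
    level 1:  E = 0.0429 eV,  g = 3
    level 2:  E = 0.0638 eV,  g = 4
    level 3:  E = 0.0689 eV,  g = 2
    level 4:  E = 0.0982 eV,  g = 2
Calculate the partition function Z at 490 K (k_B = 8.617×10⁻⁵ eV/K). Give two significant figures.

Z = 4.6

k_BT = 8.617×10⁻⁵ × 490 K = 0.04222 eV.
Eᵢ/kT = 0, 1.016, 1.511, 1.632, 2.326.
Z = Σ gᵢe^(−Eᵢ/kT) = 2·e^(−0) + 3·e^(−1.016) + 4·e^(−1.511) + 2·e^(−1.632) + 2·e^(−2.326) = 2.000 + 1.086 + 0.8828 + 0.3911 + 0.1954 = 4.555.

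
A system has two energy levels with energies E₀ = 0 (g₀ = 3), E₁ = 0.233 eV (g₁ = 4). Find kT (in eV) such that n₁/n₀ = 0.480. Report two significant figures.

n₁/n₀ = (g₁/g₀) exp[−(E₁−E₀)/kT] = 0.480.
⇒ (E₁−E₀)/kT = ln((4/3)/0.480) = ln(2.778) = 1.022.
kT = 0.233 eV / 1.022 = 0.23 eV.

0.23 eV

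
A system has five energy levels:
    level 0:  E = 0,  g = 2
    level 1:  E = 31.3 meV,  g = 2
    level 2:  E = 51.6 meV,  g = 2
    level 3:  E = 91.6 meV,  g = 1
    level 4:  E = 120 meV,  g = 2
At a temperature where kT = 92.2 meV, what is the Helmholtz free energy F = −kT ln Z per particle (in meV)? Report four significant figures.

-156.9 meV

Eᵢ/kT = 0, 0.339479, 0.559653, 0.993492, 1.30152.
Z = Σ gᵢe^(−Eᵢ/kT) = 2·e^(−0) + 2·e^(−0.339479) + 2·e^(−0.559653) + 1·e^(−0.993492) + 2·e^(−1.30152) = 2.00000 + 1.42428 + 1.14281 + 0.370281 + 0.544236 = 5.48161.
F = −kT ln Z = −92.2 × ln(5.48161) = −92.2 × 1.70140 = -156.9 meV.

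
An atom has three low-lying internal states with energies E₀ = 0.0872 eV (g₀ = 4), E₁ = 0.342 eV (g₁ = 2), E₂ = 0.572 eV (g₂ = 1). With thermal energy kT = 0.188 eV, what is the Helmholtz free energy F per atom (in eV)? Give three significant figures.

-0.199 eV

Eᵢ/kT = 0.46383, 1.8191, 3.0426.
Z = Σ gᵢe^(−Eᵢ/kT) = 4·e^(−0.46383) + 2·e^(−1.8191) + 1·e^(−3.0426) = 2.5155 + 0.32434 + 0.047711 = 2.8876.
F = −kT ln Z = −0.188 × ln(2.8876) = −0.188 × 1.0604 = -0.199 eV.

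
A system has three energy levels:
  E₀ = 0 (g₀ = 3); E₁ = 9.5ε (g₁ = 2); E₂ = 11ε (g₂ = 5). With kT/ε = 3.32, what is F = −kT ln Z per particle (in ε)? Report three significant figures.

-3.96 ε

Eᵢ/kT = 0, 2.8614, 3.3133.
Z = Σ gᵢe^(−Eᵢ/kT) = 3·e^(−0) + 2·e^(−2.8614) + 5·e^(−3.3133) = 3.0000 + 0.11438 + 0.18198 = 3.2964.
F = −kT ln Z = −3.32 × ln(3.2964) = −3.32 × 1.1928 = -3.96 ε.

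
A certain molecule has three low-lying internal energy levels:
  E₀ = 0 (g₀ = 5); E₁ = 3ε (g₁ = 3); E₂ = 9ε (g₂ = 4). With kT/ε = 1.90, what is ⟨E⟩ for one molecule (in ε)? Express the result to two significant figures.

0.38 ε

Eᵢ/kT = 0, 1.579, 4.737.
Z = Σ gᵢe^(−Eᵢ/kT) = 5·e^(−0) + 3·e^(−1.579) + 4·e^(−4.737) = 5.000 + 0.6185 + 0.03506 = 5.654.
⟨E⟩ = Σ Eᵢ gᵢe^(−Eᵢ/kT) / Z = (0·5.000 + 3·0.6185 + 9·0.03506) / 5.654 = 0.38 ε.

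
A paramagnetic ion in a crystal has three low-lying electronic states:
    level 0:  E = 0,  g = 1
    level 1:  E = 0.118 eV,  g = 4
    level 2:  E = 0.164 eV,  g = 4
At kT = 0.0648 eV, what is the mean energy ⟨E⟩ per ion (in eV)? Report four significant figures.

Eᵢ/kT = 0, 1.82099, 2.53086.
Z = Σ gᵢe^(−Eᵢ/kT) = 1·e^(−0) + 4·e^(−1.82099) + 4·e^(−2.53086) = 1.00000 + 0.647462 + 0.318362 = 1.96582.
⟨E⟩ = Σ Eᵢ gᵢe^(−Eᵢ/kT) / Z = (0·1.00000 + 0.118·0.647462 + 0.164·0.318362) / 1.96582 = 0.06542 eV.

0.06542 eV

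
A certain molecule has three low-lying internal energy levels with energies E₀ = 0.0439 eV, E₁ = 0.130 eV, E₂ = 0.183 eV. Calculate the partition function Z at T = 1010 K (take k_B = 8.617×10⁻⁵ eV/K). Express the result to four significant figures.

k_BT = 8.617×10⁻⁵ × 1010 K = 0.0870317 eV.
Eᵢ/kT = 0.504414, 1.49371, 2.10268.
Z = Σ e^(−Eᵢ/kT) = e^(−0.504414) + e^(−1.49371) + e^(−2.10268) = 0.603859 + 0.224538 + 0.122129 = 0.950526.

Z = 0.9505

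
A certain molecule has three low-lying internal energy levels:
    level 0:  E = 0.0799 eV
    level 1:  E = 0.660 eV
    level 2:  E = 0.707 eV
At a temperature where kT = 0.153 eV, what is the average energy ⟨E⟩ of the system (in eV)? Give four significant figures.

Eᵢ/kT = 0.522222, 4.31373, 4.62092.
Z = Σ e^(−Eᵢ/kT) = e^(−0.522222) + e^(−4.31373) + e^(−4.62092) = 0.593201 + 0.0133835 + 0.00984374 = 0.616428.
⟨E⟩ = Σ Eᵢ e^(−Eᵢ/kT) / Z = (0.0799·0.593201 + 0.660·0.0133835 + 0.707·0.00984374) / 0.616428 = 0.1025 eV.

0.1025 eV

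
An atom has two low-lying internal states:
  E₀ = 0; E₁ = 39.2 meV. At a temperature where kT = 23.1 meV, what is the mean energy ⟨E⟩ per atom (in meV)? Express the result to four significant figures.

6.071 meV

Eᵢ/kT = 0, 1.69697.
Z = Σ e^(−Eᵢ/kT) = e^(−0) + e^(−1.69697) = 1.00000 + 0.183238 = 1.18324.
⟨E⟩ = Σ Eᵢ e^(−Eᵢ/kT) / Z = (0·1.00000 + 39.2·0.183238) / 1.18324 = 6.071 meV.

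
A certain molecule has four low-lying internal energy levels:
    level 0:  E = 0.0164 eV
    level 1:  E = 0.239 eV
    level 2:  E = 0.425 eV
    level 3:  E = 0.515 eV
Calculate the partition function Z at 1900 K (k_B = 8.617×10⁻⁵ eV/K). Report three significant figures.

k_BT = 8.617×10⁻⁵ × 1900 K = 0.16372 eV.
Eᵢ/kT = 0.10017, 1.4598, 2.5959, 3.1456.
Z = Σ e^(−Eᵢ/kT) = e^(−0.10017) + e^(−1.4598) + e^(−2.5959) + e^(−3.1456) = 0.90468 + 0.23228 + 0.074579 + 0.043041 = 1.2546.

Z = 1.25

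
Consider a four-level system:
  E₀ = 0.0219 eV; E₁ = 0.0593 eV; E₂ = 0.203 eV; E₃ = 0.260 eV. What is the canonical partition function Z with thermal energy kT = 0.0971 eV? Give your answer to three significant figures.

Eᵢ/kT = 0.22554, 0.61071, 2.0906, 2.6777.
Z = Σ e^(−Eᵢ/kT) = e^(−0.22554) + e^(−0.61071) + e^(−2.0906) + e^(−2.6777) = 0.79809 + 0.54297 + 0.12361 + 0.068721 = 1.5334.

Z = 1.53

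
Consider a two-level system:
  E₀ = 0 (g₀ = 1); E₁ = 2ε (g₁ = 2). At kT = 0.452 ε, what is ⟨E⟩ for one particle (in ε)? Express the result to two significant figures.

Eᵢ/kT = 0, 4.425.
Z = Σ gᵢe^(−Eᵢ/kT) = 1·e^(−0) + 2·e^(−4.425) = 1.000 + 0.02395 = 1.024.
⟨E⟩ = Σ Eᵢ gᵢe^(−Eᵢ/kT) / Z = (0·1.000 + 2·0.02395) / 1.024 = 0.047 ε.

0.047 ε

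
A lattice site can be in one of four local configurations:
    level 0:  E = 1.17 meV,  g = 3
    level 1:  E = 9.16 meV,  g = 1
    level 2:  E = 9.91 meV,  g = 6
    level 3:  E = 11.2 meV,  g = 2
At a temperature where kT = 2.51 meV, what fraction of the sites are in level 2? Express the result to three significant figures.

0.0565

Eᵢ/kT = 0.46614, 3.6494, 3.9482, 4.4622.
Z = Σ gᵢe^(−Eᵢ/kT) = 3·e^(−0.46614) + 1·e^(−3.6494) + 6·e^(−3.9482) + 2·e^(−4.4622) = 1.8823 + 0.026007 + 0.11574 + 0.023074 = 2.0471.
P₂ = g₂ e^(−E₂/kT) / Z = 0.11574/2.0471 = 0.0565.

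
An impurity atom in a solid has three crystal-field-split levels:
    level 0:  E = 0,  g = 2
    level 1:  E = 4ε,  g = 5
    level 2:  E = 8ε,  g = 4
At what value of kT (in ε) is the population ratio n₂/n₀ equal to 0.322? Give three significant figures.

4.38 ε

n₂/n₀ = (g₂/g₀) exp[−(E₂−E₀)/kT] = 0.322.
⇒ (E₂−E₀)/kT = ln((4/2)/0.322) = ln(6.2112) = 1.8264.
kT = 8ε / 1.8264 = 4.38 ε.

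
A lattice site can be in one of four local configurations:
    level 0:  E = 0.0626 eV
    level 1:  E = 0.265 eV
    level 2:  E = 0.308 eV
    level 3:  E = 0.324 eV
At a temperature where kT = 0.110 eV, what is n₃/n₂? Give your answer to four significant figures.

0.8646

n₃/n₂ = exp[−(E₃−E₂)/kT] = exp(−(0.016 eV)/(0.110 eV)) = exp(-0.145455) = 0.8646.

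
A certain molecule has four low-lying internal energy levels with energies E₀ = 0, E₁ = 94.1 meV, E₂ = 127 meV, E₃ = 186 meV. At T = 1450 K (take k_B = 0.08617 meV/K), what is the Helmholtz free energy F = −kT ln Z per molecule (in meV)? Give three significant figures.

k_BT = 0.08617 × 1450 K = 124.95 meV.
Eᵢ/kT = 0, 0.75310, 1.0164, 1.4886.
Z = Σ e^(−Eᵢ/kT) = e^(−0) + e^(−0.75310) + e^(−1.0164) + e^(−1.4886) = 1.0000 + 0.47090 + 0.36190 + 0.22569 = 2.0585.
F = −kT ln Z = −124.95 × ln(2.0585) = −124.95 × 0.72198 = -90.2 meV.

-90.2 meV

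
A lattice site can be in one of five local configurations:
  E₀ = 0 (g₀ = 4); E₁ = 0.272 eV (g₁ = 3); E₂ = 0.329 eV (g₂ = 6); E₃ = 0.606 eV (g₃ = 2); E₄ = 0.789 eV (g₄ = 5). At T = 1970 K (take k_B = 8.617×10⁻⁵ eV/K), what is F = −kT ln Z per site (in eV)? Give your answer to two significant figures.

k_BT = 8.617×10⁻⁵ × 1970 K = 0.1698 eV.
Eᵢ/kT = 0, 1.602, 1.938, 3.569, 4.647.
Z = Σ gᵢe^(−Eᵢ/kT) = 4·e^(−0) + 3·e^(−1.602) + 6·e^(−1.938) + 2·e^(−3.569) + 5·e^(−4.647) = 4.000 + 0.6045 + 0.8639 + 0.05637 + 0.04795 = 5.573.
F = −kT ln Z = −0.1698 × ln(5.573) = −0.1698 × 1.718 = -0.29 eV.

-0.29 eV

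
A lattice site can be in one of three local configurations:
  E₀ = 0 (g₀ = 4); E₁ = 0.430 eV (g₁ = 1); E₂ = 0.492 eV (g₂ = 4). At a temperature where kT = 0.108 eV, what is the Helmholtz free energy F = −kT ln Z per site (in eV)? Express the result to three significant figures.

-0.151 eV

Eᵢ/kT = 0, 3.9815, 4.5556.
Z = Σ gᵢe^(−Eᵢ/kT) = 4·e^(−0) + 1·e^(−3.9815) + 4·e^(−4.5556) = 4.0000 + 0.018658 + 0.042033 = 4.0607.
F = −kT ln Z = −0.108 × ln(4.0607) = −0.108 × 1.4014 = -0.151 eV.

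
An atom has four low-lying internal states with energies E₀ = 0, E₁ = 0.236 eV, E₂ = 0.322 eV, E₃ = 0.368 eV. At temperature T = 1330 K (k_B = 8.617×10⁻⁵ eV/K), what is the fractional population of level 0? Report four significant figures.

0.8143

k_BT = 8.617×10⁻⁵ × 1330 K = 0.114606 eV.
Eᵢ/kT = 0, 2.05923, 2.80963, 3.21100.
Z = Σ e^(−Eᵢ/kT) = e^(−0) + e^(−2.05923) + e^(−2.80963) + e^(−3.21100) = 1.00000 + 0.127552 + 0.0602273 + 0.0403163 = 1.22810.
P₀ = e^(−E₀/kT) / Z = 1.00000/1.22810 = 0.8143.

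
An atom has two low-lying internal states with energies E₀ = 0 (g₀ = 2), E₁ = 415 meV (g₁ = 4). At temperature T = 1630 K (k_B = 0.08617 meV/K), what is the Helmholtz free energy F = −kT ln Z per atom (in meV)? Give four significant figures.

k_BT = 0.08617 × 1630 K = 140.457 meV.
Eᵢ/kT = 0, 2.95464.
Z = Σ gᵢe^(−Eᵢ/kT) = 2·e^(−0) + 4·e^(−2.95464) = 2.00000 + 0.208390 = 2.20839.
F = −kT ln Z = −140.457 × ln(2.20839) = −140.457 × 0.792264 = -111.3 meV.

-111.3 meV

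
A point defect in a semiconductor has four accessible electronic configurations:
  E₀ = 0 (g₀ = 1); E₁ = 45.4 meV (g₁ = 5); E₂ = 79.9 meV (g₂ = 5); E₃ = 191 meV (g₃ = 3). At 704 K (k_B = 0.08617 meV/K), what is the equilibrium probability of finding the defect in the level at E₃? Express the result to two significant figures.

k_BT = 0.08617 × 704 K = 60.66 meV.
Eᵢ/kT = 0, 0.7484, 1.317, 3.149.
Z = Σ gᵢe^(−Eᵢ/kT) = 1·e^(−0) + 5·e^(−0.7484) + 5·e^(−1.317) + 3·e^(−3.149) = 1.000 + 2.366 + 1.340 + 0.1287 = 4.835.
P₃ = g₃ e^(−E₃/kT) / Z = 0.1287/4.835 = 0.027.

0.027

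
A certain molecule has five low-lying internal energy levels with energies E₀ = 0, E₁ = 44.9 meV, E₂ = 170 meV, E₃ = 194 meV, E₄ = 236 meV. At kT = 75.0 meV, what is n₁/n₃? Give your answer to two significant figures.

n₁/n₃ = exp[−(E₁−E₃)/kT] = exp(−(-149.1 meV)/(75.0 meV)) = exp(1.988) = 7.3.

7.3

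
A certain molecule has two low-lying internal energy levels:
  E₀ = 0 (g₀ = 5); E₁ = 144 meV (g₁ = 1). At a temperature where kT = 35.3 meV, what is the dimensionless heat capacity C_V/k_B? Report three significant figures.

0.0559

Eᵢ/kT = 0, 4.0793.
Z = Σ gᵢe^(−Eᵢ/kT) = 5·e^(−0) + 1·e^(−4.0793) = 5.0000 + 0.016919 = 5.0169.
⟨E⟩ = 0.48563 meV, ⟨E²⟩ = 69.930 meV².
C_V/k_B = (⟨E²⟩ − ⟨E⟩²)/(kT)² = (69.930 − 0.23584)/1246.1 = 0.0559.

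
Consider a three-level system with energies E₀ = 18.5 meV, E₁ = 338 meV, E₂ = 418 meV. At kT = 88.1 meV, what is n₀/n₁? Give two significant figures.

n₀/n₁ = exp[−(E₀−E₁)/kT] = exp(−(-319.5 meV)/(88.1 meV)) = exp(3.627) = 38.

38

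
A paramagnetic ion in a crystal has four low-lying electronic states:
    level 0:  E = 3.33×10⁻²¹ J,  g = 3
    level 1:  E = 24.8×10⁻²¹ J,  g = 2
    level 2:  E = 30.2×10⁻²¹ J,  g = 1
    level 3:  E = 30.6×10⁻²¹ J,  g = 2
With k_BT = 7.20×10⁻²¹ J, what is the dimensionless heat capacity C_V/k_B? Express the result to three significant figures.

0.563

Eᵢ/kT = 0.46250, 3.4444, 4.1944, 4.2500.
Z = Σ gᵢe^(−Eᵢ/kT) = 3·e^(−0.46250) + 2·e^(−3.4444) + 1·e^(−4.1944) + 2·e^(−4.2500) = 1.8891 + 0.063848 + 0.015080 + 0.028528 = 1.9966.
⟨E⟩ = 4.6091, ⟨E²⟩ = 50.427.
C_V/k_B = (⟨E²⟩ − ⟨E⟩²)/(kT)² = (50.427 − 21.244)/51.840 = 0.563.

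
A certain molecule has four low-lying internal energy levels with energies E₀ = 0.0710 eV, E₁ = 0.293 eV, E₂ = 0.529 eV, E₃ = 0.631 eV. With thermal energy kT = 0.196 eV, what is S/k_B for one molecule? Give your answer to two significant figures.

Eᵢ/kT = 0.3622, 1.495, 2.699, 3.219.
Z = Σ e^(−Eᵢ/kT) = e^(−0.3622) + e^(−1.495) + e^(−2.699) + e^(−3.219) = 0.6961 + 0.2242 + 0.06727 + 0.04000 = 1.028.
⟨E⟩ = Σ EᵢPᵢ = 0.1711 eV.
S/k_B = ln Z + ⟨E⟩/kT = ln(1.028) + 0.1711/0.196 = 0.02762 + 0.8730 = 0.90.

0.90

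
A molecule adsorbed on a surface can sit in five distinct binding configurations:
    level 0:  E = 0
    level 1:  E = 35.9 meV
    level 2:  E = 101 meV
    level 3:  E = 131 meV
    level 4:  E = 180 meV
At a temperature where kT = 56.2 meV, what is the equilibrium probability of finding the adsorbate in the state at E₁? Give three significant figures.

0.288

Eᵢ/kT = 0, 0.63879, 1.7972, 2.3310, 3.2028.
Z = Σ e^(−Eᵢ/kT) = e^(−0) + e^(−0.63879) + e^(−1.7972) + e^(−2.3310) + e^(−3.2028) = 1.0000 + 0.52793 + 0.16576 + 0.097198 + 0.040648 = 1.8315.
P₁ = e^(−E₁/kT) / Z = 0.52793/1.8315 = 0.288.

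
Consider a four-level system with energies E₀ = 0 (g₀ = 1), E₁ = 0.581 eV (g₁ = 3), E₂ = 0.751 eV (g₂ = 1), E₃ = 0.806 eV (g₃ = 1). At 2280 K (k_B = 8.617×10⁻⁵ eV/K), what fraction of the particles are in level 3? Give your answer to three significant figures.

0.0138

k_BT = 8.617×10⁻⁵ × 2280 K = 0.19647 eV.
Eᵢ/kT = 0, 2.9572, 3.8225, 4.1024.
Z = Σ gᵢe^(−Eᵢ/kT) = 1·e^(−0) + 3·e^(−2.9572) + 1·e^(−3.8225) + 1·e^(−4.1024) = 1.0000 + 0.15589 + 0.021873 + 0.016533 = 1.1943.
P₃ = g₃ e^(−E₃/kT) / Z = 0.016533/1.1943 = 0.0138.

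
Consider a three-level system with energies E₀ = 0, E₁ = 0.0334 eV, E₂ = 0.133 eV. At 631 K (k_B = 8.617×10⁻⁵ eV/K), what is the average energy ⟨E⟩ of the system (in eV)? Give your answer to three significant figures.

k_BT = 8.617×10⁻⁵ × 631 K = 0.054373 eV.
Eᵢ/kT = 0, 0.61428, 2.4461.
Z = Σ e^(−Eᵢ/kT) = e^(−0) + e^(−0.61428) + e^(−2.4461) = 1.0000 + 0.54103 + 0.086631 = 1.6277.
⟨E⟩ = Σ Eᵢ e^(−Eᵢ/kT) / Z = (0·1.0000 + 0.0334·0.54103 + 0.133·0.086631) / 1.6277 = 0.0182 eV.

0.0182 eV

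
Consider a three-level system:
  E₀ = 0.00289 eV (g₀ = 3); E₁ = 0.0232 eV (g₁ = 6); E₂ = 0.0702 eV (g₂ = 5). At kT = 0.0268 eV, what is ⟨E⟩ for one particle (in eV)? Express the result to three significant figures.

0.0165 eV

Eᵢ/kT = 0.10784, 0.86567, 2.6194.
Z = Σ gᵢe^(−Eᵢ/kT) = 3·e^(−0.10784) + 6·e^(−0.86567) + 5·e^(−2.6194) = 2.6933 + 2.5246 + 0.36423 = 5.5821.
⟨E⟩ = Σ Eᵢ gᵢe^(−Eᵢ/kT) / Z = (0.00289·2.6933 + 0.0232·2.5246 + 0.0702·0.36423) / 5.5821 = 0.0165 eV.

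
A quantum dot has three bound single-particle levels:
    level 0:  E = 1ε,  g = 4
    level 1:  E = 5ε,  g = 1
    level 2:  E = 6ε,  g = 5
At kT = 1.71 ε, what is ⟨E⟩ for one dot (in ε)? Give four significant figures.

1.396 ε

Eᵢ/kT = 0.584795, 2.92398, 3.50877.
Z = Σ gᵢe^(−Eᵢ/kT) = 4·e^(−0.584795) + 1·e^(−2.92398) + 5·e^(−3.50877) = 2.22888 + 0.0537195 + 0.149669 = 2.43227.
⟨E⟩ = Σ Eᵢ gᵢe^(−Eᵢ/kT) / Z = (1·2.22888 + 5·0.0537195 + 6·0.149669) / 2.43227 = 1.396 ε.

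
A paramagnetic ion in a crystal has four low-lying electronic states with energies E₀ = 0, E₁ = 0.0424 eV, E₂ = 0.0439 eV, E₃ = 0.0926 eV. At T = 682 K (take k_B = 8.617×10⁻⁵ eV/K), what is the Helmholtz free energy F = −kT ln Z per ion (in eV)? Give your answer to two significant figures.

-0.045 eV

k_BT = 8.617×10⁻⁵ × 682 K = 0.05877 eV.
Eᵢ/kT = 0, 0.7215, 0.7470, 1.576.
Z = Σ e^(−Eᵢ/kT) = e^(−0) + e^(−0.7215) + e^(−0.7470) + e^(−1.576) = 1.000 + 0.4860 + 0.4738 + 0.2068 = 2.167.
F = −kT ln Z = −0.05877 × ln(2.167) = −0.05877 × 0.7733 = -0.045 eV.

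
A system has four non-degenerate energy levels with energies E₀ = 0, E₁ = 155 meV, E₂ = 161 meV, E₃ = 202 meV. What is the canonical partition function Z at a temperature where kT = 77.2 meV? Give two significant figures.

Eᵢ/kT = 0, 2.008, 2.085, 2.617.
Z = Σ e^(−Eᵢ/kT) = e^(−0) + e^(−2.008) + e^(−2.085) + e^(−2.617) = 1.000 + 0.1343 + 0.1243 + 0.07302 = 1.332.

Z = 1.3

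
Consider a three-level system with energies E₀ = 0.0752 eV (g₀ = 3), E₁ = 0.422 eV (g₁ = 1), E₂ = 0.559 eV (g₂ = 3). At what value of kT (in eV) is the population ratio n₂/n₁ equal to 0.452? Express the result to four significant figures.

0.07238 eV

n₂/n₁ = (g₂/g₁) exp[−(E₂−E₁)/kT] = 0.452.
⇒ (E₂−E₁)/kT = ln((3/1)/0.452) = ln(6.63717) = 1.89269.
kT = 0.137 eV / 1.89269 = 0.07238 eV.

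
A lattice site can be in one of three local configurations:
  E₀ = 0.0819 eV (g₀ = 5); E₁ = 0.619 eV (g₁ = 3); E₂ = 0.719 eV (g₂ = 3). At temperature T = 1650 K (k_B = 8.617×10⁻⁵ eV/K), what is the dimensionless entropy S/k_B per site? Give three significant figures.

1.71

k_BT = 8.617×10⁻⁵ × 1650 K = 0.14218 eV.
Eᵢ/kT = 0.57603, 4.3536, 5.0570.
Z = Σ gᵢe^(−Eᵢ/kT) = 5·e^(−0.57603) + 3·e^(−4.3536) + 3·e^(−5.0570) = 2.8106 + 0.038581 + 0.019094 = 2.8683.
⟨E⟩ = Σ EᵢPᵢ = 0.093365 eV.
S/k_B = ln Z + ⟨E⟩/kT = ln(2.8683) + 0.093365/0.14218 = 1.0537 + 0.65667 = 1.71.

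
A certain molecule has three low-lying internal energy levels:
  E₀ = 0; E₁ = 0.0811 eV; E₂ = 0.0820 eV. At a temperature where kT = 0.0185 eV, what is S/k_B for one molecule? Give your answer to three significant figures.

Eᵢ/kT = 0, 4.3838, 4.4324.
Z = Σ e^(−Eᵢ/kT) = e^(−0) + e^(−4.3838) + e^(−4.4324) = 1.0000 + 0.012478 + 0.011886 = 1.0244.
⟨E⟩ = Σ EᵢPᵢ = 0.0019393 eV.
S/k_B = ln Z + ⟨E⟩/kT = ln(1.0244) + 0.0019393/0.0185 = 0.024107 + 0.10483 = 0.129.

0.129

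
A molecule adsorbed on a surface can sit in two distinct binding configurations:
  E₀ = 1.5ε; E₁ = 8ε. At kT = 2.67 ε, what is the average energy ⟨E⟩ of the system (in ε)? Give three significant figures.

Eᵢ/kT = 0.56180, 2.9963.
Z = Σ e^(−Eᵢ/kT) = e^(−0.56180) + e^(−2.9963) = 0.57018 + 0.049972 = 0.62015.
⟨E⟩ = Σ Eᵢ e^(−Eᵢ/kT) / Z = (1.5·0.57018 + 8·0.049972) / 0.62015 = 2.02 ε.

2.02 ε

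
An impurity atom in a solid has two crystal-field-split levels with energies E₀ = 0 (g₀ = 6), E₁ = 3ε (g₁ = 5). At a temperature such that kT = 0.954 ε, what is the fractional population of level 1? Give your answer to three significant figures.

0.0347

Eᵢ/kT = 0, 3.1447.
Z = Σ gᵢe^(−Eᵢ/kT) = 6·e^(−0) + 5·e^(−3.1447) = 6.0000 + 0.21540 = 6.2154.
P₁ = g₁ e^(−E₁/kT) / Z = 0.21540/6.2154 = 0.0347.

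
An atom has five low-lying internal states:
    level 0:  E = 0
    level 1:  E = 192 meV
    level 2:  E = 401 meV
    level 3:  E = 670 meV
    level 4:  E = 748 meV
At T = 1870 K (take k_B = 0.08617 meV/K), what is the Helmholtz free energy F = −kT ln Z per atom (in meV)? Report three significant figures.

k_BT = 0.08617 × 1870 K = 161.14 meV.
Eᵢ/kT = 0, 1.1915, 2.4885, 4.1579, 4.6419.
Z = Σ e^(−Eᵢ/kT) = e^(−0) + e^(−1.1915) + e^(−2.4885) + e^(−4.1579) + e^(−4.6419) = 1.0000 + 0.30377 + 0.083034 + 0.015640 + 0.0096394 = 1.4121.
F = −kT ln Z = −161.14 × ln(1.4121) = −161.14 × 0.34508 = -55.6 meV.

-55.6 meV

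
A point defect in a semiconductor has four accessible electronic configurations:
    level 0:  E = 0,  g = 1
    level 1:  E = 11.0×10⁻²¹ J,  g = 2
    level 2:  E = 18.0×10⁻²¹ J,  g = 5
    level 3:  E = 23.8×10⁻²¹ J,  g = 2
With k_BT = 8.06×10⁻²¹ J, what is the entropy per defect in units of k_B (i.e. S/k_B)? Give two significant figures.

1.8

Eᵢ/kT = 0, 1.365, 2.233, 2.953.
Z = Σ gᵢe^(−Eᵢ/kT) = 1·e^(−0) + 2·e^(−1.365) + 5·e^(−2.233) + 2·e^(−2.953) = 1.000 + 0.5108 + 0.5360 + 0.1044 = 2.151.
⟨E⟩ = Σ EᵢPᵢ = 8.253 ×10⁻²¹ J.
S/k_B = ln Z + ⟨E⟩/kT = ln(2.151) + 8.253/8.06 = 0.7659 + 1.024 = 1.8.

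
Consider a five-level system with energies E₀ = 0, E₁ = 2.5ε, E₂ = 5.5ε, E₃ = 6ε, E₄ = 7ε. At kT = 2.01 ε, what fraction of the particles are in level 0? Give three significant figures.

0.697

Eᵢ/kT = 0, 1.2438, 2.7363, 2.9851, 3.4826.
Z = Σ e^(−Eᵢ/kT) = e^(−0) + e^(−1.2438) + e^(−2.7363) + e^(−2.9851) + e^(−3.4826) = 1.0000 + 0.28829 + 0.064810 + 0.050534 + 0.030727 = 1.4344.
P₀ = e^(−E₀/kT) / Z = 1.0000/1.4344 = 0.697.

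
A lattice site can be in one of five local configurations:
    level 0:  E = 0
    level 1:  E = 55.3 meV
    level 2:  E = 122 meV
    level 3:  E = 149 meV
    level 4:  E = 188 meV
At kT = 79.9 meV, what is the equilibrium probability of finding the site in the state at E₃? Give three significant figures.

Eᵢ/kT = 0, 0.69212, 1.5269, 1.8648, 2.3529.
Z = Σ e^(−Eᵢ/kT) = e^(−0) + e^(−0.69212) + e^(−1.5269) + e^(−1.8648) + e^(−2.3529) = 1.0000 + 0.50051 + 0.21721 + 0.15493 + 0.095093 = 1.9677.
P₃ = e^(−E₃/kT) / Z = 0.15493/1.9677 = 0.0787.

0.0787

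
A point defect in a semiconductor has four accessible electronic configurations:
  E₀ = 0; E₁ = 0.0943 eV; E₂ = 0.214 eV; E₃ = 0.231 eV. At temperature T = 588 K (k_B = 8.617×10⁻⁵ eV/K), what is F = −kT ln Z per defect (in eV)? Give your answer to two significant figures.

k_BT = 8.617×10⁻⁵ × 588 K = 0.05067 eV.
Eᵢ/kT = 0, 1.861, 4.223, 4.559.
Z = Σ e^(−Eᵢ/kT) = e^(−0) + e^(−1.861) + e^(−4.223) + e^(−4.559) = 1.000 + 0.1555 + 0.01465 + 0.01047 = 1.181.
F = −kT ln Z = −0.05067 × ln(1.181) = −0.05067 × 0.1664 = -0.0084 eV.

-0.0084 eV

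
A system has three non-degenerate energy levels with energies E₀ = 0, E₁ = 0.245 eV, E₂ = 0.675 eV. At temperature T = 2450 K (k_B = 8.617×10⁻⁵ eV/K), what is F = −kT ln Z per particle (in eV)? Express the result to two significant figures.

k_BT = 8.617×10⁻⁵ × 2450 K = 0.2111 eV.
Eᵢ/kT = 0, 1.161, 3.198.
Z = Σ e^(−Eᵢ/kT) = e^(−0) + e^(−1.161) + e^(−3.198) = 1.000 + 0.3132 + 0.04084 = 1.354.
F = −kT ln Z = −0.2111 × ln(1.354) = −0.2111 × 0.3031 = -0.064 eV.

-0.064 eV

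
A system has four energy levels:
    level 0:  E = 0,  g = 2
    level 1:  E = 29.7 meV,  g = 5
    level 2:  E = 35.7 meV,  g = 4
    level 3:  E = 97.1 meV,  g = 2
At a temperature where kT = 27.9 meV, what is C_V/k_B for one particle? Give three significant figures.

Eᵢ/kT = 0, 1.0645, 1.2796, 3.4803.
Z = Σ gᵢe^(−Eᵢ/kT) = 2·e^(−0) + 5·e^(−1.0645) + 4·e^(−1.2796) + 2·e^(−3.4803) = 2.0000 + 1.7245 + 1.1126 + 0.061596 = 4.8987.
⟨E⟩ = 19.785 meV, ⟨E²⟩ = 718.54 meV².
C_V/k_B = (⟨E²⟩ − ⟨E⟩²)/(kT)² = (718.54 − 391.45)/778.41 = 0.420.

0.420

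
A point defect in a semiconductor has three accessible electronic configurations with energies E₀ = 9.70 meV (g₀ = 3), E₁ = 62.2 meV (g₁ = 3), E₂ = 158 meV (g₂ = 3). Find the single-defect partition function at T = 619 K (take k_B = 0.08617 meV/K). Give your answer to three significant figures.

Z = 3.59

k_BT = 0.08617 × 619 K = 53.339 meV.
Eᵢ/kT = 0.18186, 1.1661, 2.9622.
Z = Σ gᵢe^(−Eᵢ/kT) = 3·e^(−0.18186) + 3·e^(−1.1661) + 3·e^(−2.9622) = 2.5012 + 0.93474 + 0.15512 = 3.5911.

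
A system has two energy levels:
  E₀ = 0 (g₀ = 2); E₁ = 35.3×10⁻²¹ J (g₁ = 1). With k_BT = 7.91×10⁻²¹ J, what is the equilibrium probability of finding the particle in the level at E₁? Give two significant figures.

Eᵢ/kT = 0, 4.463.
Z = Σ gᵢe^(−Eᵢ/kT) = 2·e^(−0) + 1·e^(−4.463) = 2.000 + 0.01153 = 2.012.
P₁ = g₁ e^(−E₁/kT) / Z = 0.01153/2.012 = 0.0057.

0.0057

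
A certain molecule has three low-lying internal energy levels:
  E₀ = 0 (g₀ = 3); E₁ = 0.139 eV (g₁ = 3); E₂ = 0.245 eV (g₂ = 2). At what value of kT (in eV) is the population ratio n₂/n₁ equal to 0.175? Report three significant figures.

0.0793 eV

n₂/n₁ = (g₂/g₁) exp[−(E₂−E₁)/kT] = 0.175.
⇒ (E₂−E₁)/kT = ln((2/3)/0.175) = ln(3.8095) = 1.3375.
kT = 0.106 eV / 1.3375 = 0.0793 eV.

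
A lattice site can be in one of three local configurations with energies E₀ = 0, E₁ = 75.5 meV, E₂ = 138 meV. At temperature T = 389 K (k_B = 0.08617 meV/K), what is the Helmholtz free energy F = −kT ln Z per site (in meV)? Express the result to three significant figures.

k_BT = 0.08617 × 389 K = 33.520 meV.
Eᵢ/kT = 0, 2.2524, 4.1169.
Z = Σ e^(−Eᵢ/kT) = e^(−0) + e^(−2.2524) + e^(−4.1169) = 1.0000 + 0.10515 + 0.016295 = 1.1214.
F = −kT ln Z = −33.520 × ln(1.1214) = −33.520 × 0.11458 = -3.84 meV.

-3.84 meV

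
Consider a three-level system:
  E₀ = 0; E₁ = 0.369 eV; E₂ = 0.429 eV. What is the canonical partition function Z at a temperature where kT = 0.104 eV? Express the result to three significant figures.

Z = 1.04

Eᵢ/kT = 0, 3.5481, 4.1250.
Z = Σ e^(−Eᵢ/kT) = e^(−0) + e^(−3.5481) + e^(−4.1250) = 1.0000 + 0.028779 + 0.016163 = 1.0449.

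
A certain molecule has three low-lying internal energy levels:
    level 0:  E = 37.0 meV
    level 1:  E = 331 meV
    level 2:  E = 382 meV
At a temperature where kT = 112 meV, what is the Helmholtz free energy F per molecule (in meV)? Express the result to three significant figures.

Eᵢ/kT = 0.33036, 2.9554, 3.4107.
Z = Σ e^(−Eᵢ/kT) = e^(−0.33036) + e^(−2.9554) + e^(−3.4107) = 0.71866 + 0.052058 + 0.033018 = 0.80374.
F = −kT ln Z = −112 × ln(0.80374) = −112 × -0.21848 = 24.5 meV.

24.5 meV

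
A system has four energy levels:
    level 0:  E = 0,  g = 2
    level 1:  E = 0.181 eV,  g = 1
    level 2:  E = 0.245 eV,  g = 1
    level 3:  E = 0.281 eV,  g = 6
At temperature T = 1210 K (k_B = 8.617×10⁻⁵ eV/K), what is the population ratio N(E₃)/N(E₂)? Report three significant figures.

k_BT = 8.617×10⁻⁵ × 1210 K = 0.10427 eV.
n₃/n₂ = (g₃/g₂) exp[−(E₃−E₂)/kT] = (6/1) × exp(−(0.036 eV)/(0.10427 eV)) = (6/1) × exp(-0.34526) = 4.25.

4.25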